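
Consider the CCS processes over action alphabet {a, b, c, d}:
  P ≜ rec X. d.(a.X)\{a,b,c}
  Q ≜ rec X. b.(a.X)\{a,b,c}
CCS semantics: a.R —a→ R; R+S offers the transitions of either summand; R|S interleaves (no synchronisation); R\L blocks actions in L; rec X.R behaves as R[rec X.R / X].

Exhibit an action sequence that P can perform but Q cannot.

d

Reachable graph of P (2 states):
  u0 = rec X. d.(a.X)\{a,b,c} :: --d--▸ u1
  u1 = (a.(rec X. d.(a.X)\{a,b,c}))\{a,b,c} :: stopped
Reachable graph of Q (2 states):
  v0 = rec X. b.(a.X)\{a,b,c} :: --b--▸ v1
  v1 = (a.(rec X. b.(a.X)\{a,b,c}))\{a,b,c} :: stopped
Executing d from P (initial set {u0}):
  step 1 (d): {u1}
  P completes σ.
Executing d from Q (initial set {v0}):
  step 1 (d): ∅ (Q stuck)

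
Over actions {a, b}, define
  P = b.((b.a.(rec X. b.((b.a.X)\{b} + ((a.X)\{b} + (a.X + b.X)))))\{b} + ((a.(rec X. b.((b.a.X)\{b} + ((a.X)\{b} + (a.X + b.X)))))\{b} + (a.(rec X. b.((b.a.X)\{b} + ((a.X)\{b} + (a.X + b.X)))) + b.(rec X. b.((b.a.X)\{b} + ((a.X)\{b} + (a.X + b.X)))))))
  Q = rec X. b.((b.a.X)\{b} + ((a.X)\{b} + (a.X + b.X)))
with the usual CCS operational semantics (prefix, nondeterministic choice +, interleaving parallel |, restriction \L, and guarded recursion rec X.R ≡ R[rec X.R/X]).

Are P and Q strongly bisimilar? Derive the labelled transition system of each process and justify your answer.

LTS(P): 4 reachable states
  s0 = b.((b.a.(rec X. b.((b.a.X)\{b} + ((a.X)\{b} + (a.X + b.X)))))\{b} + ((a.(rec X. b.((b.a.X)\{b} + ((a.X)\{b} + (a.X + b.X)))))\{b} + (a.(rec X. b.((b.a.X)\{b} + ((a.X)\{b} + (a.X + b.X)))) + b.(rec X. b.((b.a.X)\{b} + ((a.X)\{b} + (a.X + b.X))))))) ⊢ --b--▸ s1
  s1 = (b.a.(rec X. b.((b.a.X)\{b} + ((a.X)\{b} + (a.X + b.X)))))\{b} + ((a.(rec X. b.((b.a.X)\{b} + ((a.X)\{b} + (a.X + b.X)))))\{b} + (a.(rec X. b.((b.a.X)\{b} + ((a.X)\{b} + (a.X + b.X)))) + b.(rec X. b.((b.a.X)\{b} + ((a.X)\{b} + (a.X + b.X)))))) ⊢ --a--▸ s2, --a--▸ s3, --b--▸ s3
  s2 = (rec X. b.((b.a.X)\{b} + ((a.X)\{b} + (a.X + b.X))))\{b} ⊢ stopped
  s3 = rec X. b.((b.a.X)\{b} + ((a.X)\{b} + (a.X + b.X))) ⊢ --b--▸ s1
LTS(Q): 3 reachable states
  t0 = rec X. b.((b.a.X)\{b} + ((a.X)\{b} + (a.X + b.X))) ⊢ --b--▸ t1
  t1 = (b.a.(rec X. b.((b.a.X)\{b} + ((a.X)\{b} + (a.X + b.X)))))\{b} + ((a.(rec X. b.((b.a.X)\{b} + ((a.X)\{b} + (a.X + b.X)))))\{b} + (a.(rec X. b.((b.a.X)\{b} + ((a.X)\{b} + (a.X + b.X)))) + b.(rec X. b.((b.a.X)\{b} + ((a.X)\{b} + (a.X + b.X)))))) ⊢ --a--▸ t0, --a--▸ t2, --b--▸ t0
  t2 = (rec X. b.((b.a.X)\{b} + ((a.X)\{b} + (a.X + b.X))))\{b} ⊢ stopped
Partition-refinement fixed point:
  B0 = {s0, s3, t0}
  B1 = {s1, t1}
  B2 = {s2, t2}
s0 ∈ B0, t0 ∈ B0 → same block

YES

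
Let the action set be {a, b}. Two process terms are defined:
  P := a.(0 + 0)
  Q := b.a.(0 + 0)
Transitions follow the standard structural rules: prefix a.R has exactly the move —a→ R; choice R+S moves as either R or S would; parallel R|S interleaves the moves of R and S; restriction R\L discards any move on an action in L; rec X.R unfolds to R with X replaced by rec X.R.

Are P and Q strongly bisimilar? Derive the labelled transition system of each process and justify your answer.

P's transition system — 2 states:
  p0 = a.(0 + 0) has moves --a--▸ p1
  p1 = 0 + 0 has moves stopped
Q's transition system — 3 states:
  q0 = b.a.(0 + 0) has moves --b--▸ q1
  q1 = a.(0 + 0) has moves --a--▸ q2
  q2 = 0 + 0 has moves stopped
Bisimilarity quotient blocks:
  B0 = {p0, q1}
  B1 = {p1, q2}
  B2 = {q0}
p0 ∈ B0, q0 ∈ B2 → different blocks

P ≁ Q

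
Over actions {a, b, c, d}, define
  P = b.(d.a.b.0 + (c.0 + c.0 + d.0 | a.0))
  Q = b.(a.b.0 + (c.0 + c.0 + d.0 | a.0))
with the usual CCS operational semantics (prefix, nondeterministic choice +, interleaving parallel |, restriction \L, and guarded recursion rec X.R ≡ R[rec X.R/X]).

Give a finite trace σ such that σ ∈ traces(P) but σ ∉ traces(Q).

bdab

P's transition system — 8 states:
  u0 = b.(d.a.b.0 + (c.0 + c.0 + d.0 | a.0)) has moves -b-> u1
  u1 = d.a.b.0 + (c.0 + c.0 + d.0 | a.0) has moves -a-> u2, -c-> u3, -d-> u4, -d-> u5
  u2 = d.0 | 0 has moves -d-> u6
  u3 = 0 has moves ·
  u4 = 0 | a.0 has moves -a-> u6
  u5 = a.b.0 has moves -a-> u7
  u6 = 0 | 0 has moves ·
  u7 = b.0 has moves -b-> u3
Q's transition system — 7 states:
  v0 = b.(a.b.0 + (c.0 + c.0 + d.0 | a.0)) has moves -b-> v1
  v1 = a.b.0 + (c.0 + c.0 + d.0 | a.0) has moves -a-> v2, -a-> v3, -c-> v4, -d-> v5
  v2 = b.0 has moves -b-> v4
  v3 = d.0 | 0 has moves -d-> v6
  v4 = 0 has moves ·
  v5 = 0 | a.0 has moves -a-> v6
  v6 = 0 | 0 has moves ·
Executing bdab from P (initial set {u0}):
  [1] b ⇒ {u1}
  [2] d ⇒ {u4, u5}
  [3] a ⇒ {u6, u7}
  [4] b ⇒ {u3}
  — P admits the full trace.
Executing bdab from Q (initial set {v0}):
  [1] b ⇒ {v1}
  [2] d ⇒ {v5}
  [3] a ⇒ {v6}
  [4] b ⇒ ∅  — Q cannot continue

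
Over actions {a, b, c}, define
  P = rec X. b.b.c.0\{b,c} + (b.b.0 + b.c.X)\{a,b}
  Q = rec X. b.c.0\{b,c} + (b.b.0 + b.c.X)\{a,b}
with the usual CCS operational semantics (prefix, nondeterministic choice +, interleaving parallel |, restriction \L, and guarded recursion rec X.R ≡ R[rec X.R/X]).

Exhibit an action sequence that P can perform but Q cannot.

bb

LTS(P): 4 reachable states
  m0 = rec X. b.b.c.0\{b,c} + (b.b.0 + b.c.X)\{a,b} → =b=> m1
  m1 = b.c.0\{b,c} → =b=> m2
  m2 = c.0\{b,c} → =c=> m3
  m3 = 0\{b,c} → deadlocked
LTS(Q): 3 reachable states
  n0 = rec X. b.c.0\{b,c} + (b.b.0 + b.c.X)\{a,b} → =b=> n1
  n1 = c.0\{b,c} → =c=> n2
  n2 = 0\{b,c} → deadlocked
Executing bb from P (initial set {m0}):
  after b @ step 1: {m1}
  after b @ step 2: {m2}
  P completes σ.
Executing bb from Q (initial set {n0}):
  after b @ step 1: {n1}
  after b @ step 2: no successor for Q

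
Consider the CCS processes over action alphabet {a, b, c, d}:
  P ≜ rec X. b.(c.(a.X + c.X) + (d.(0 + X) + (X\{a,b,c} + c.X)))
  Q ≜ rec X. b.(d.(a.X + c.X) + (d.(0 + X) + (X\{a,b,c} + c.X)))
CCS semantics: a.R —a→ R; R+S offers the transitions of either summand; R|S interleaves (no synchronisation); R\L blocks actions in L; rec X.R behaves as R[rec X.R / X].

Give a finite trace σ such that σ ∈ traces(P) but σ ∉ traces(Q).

bca

LTS(P): 4 reachable states
  m0 = rec X. b.(c.(a.X + c.X) + (d.(0 + X) + (X\{a,b,c} + c.X))) has moves -b-> m1
  m1 = c.(a.(rec X. b.(c.(a.X + c.X) + (d.(0 + X) + (X\{a,b,c} + c.X)))) + c.(rec X. b.(c.(a.X + c.X) + (d.(0 + X) + (X\{a,b,c} + c.X))))) + (d.(0 + (rec X. b.(c.(a.X + c.X) + (d.(0 + X) + (X\{a,b,c} + c.X))))) + ((rec X. b.(c.(a.X + c.X) + (d.(0 + X) + (X\{a,b,c} + c.X))))\{a,b,c} + c.(rec X. b.(c.(a.X + c.X) + (d.(0 + X) + (X\{a,b,c} + c.X)))))) has moves -c-> m0, -c-> m2, -d-> m3
  m2 = a.(rec X. b.(c.(a.X + c.X) + (d.(0 + X) + (X\{a,b,c} + c.X)))) + c.(rec X. b.(c.(a.X + c.X) + (d.(0 + X) + (X\{a,b,c} + c.X)))) has moves -a-> m0, -c-> m0
  m3 = 0 + (rec X. b.(c.(a.X + c.X) + (d.(0 + X) + (X\{a,b,c} + c.X)))) has moves -b-> m1
LTS(Q): 4 reachable states
  n0 = rec X. b.(d.(a.X + c.X) + (d.(0 + X) + (X\{a,b,c} + c.X))) has moves -b-> n1
  n1 = d.(a.(rec X. b.(d.(a.X + c.X) + (d.(0 + X) + (X\{a,b,c} + c.X)))) + c.(rec X. b.(d.(a.X + c.X) + (d.(0 + X) + (X\{a,b,c} + c.X))))) + (d.(0 + (rec X. b.(d.(a.X + c.X) + (d.(0 + X) + (X\{a,b,c} + c.X))))) + ((rec X. b.(d.(a.X + c.X) + (d.(0 + X) + (X\{a,b,c} + c.X))))\{a,b,c} + c.(rec X. b.(d.(a.X + c.X) + (d.(0 + X) + (X\{a,b,c} + c.X)))))) has moves -c-> n0, -d-> n2, -d-> n3
  n2 = 0 + (rec X. b.(d.(a.X + c.X) + (d.(0 + X) + (X\{a,b,c} + c.X)))) has moves -b-> n1
  n3 = a.(rec X. b.(d.(a.X + c.X) + (d.(0 + X) + (X\{a,b,c} + c.X)))) + c.(rec X. b.(d.(a.X + c.X) + (d.(0 + X) + (X\{a,b,c} + c.X)))) has moves -a-> n0, -c-> n0
Trace ⟨bca⟩ through P, begin at {m0}:
  after b @ step 1: {m1}
  after c @ step 2: {m0, m2}
  after a @ step 3: {m0}
  P completes σ.
Trace ⟨bca⟩ through Q, begin at {n0}:
  after b @ step 1: {n1}
  after c @ step 2: {n0}
  after a @ step 3: no successor for Q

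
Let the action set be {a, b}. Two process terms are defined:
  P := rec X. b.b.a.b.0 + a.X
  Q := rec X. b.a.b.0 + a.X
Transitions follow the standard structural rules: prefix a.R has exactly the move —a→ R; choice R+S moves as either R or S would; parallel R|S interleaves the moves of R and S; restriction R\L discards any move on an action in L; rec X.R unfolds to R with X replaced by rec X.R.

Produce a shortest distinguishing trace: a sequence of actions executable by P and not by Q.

P's transition system — 5 states:
  m0 = rec X. b.b.a.b.0 + a.X → -a-> m0, -b-> m1
  m1 = b.a.b.0 → -b-> m2
  m2 = a.b.0 → -a-> m3
  m3 = b.0 → -b-> m4
  m4 = 0 → deadlocked
Q's transition system — 4 states:
  n0 = rec X. b.a.b.0 + a.X → -a-> n0, -b-> n1
  n1 = a.b.0 → -a-> n2
  n2 = b.0 → -b-> n3
  n3 = 0 → deadlocked
Run σ = ⟨bb⟩ on P: start {m0}
  after b @ step 1: {m1}
  after b @ step 2: {m2}
  — P admits the full trace.
Run σ = ⟨bb⟩ on Q: start {n0}
  after b @ step 1: {n1}
  after b @ step 2: no successor for Q

bb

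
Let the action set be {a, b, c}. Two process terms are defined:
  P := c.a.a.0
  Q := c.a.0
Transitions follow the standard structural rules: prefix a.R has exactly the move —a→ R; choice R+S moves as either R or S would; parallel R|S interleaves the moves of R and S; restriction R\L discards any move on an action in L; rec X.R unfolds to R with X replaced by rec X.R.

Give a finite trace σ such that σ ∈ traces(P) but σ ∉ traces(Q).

caa

Reachable graph of P (4 states):
  p0 = c.a.a.0 | ··c··> p1
  p1 = a.a.0 | ··a··> p2
  p2 = a.0 | ··a··> p3
  p3 = 0 | ·
Reachable graph of Q (3 states):
  q0 = c.a.0 | ··c··> q1
  q1 = a.0 | ··a··> q2
  q2 = 0 | ·
Trace ⟨caa⟩ through P, begin at {p0}:
  [1] c ⇒ {p1}
  [2] a ⇒ {p2}
  [3] a ⇒ {p3}
  — P admits the full trace.
Trace ⟨caa⟩ through Q, begin at {q0}:
  [1] c ⇒ {q1}
  [2] a ⇒ {q2}
  [3] a ⇒ ∅  — Q cannot continue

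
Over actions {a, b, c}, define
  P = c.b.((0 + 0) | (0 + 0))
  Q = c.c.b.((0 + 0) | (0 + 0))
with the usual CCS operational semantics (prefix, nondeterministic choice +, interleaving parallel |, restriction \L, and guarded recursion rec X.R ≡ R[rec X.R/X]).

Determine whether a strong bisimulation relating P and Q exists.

not bisimilar

Reachable graph of P (3 states):
  p0 = c.b.((0 + 0) | (0 + 0)) ⊢ ··c··> p1
  p1 = b.((0 + 0) | (0 + 0)) ⊢ ··b··> p2
  p2 = (0 + 0) | (0 + 0) ⊢ ∅
Reachable graph of Q (4 states):
  q0 = c.c.b.((0 + 0) | (0 + 0)) ⊢ ··c··> q1
  q1 = c.b.((0 + 0) | (0 + 0)) ⊢ ··c··> q2
  q2 = b.((0 + 0) | (0 + 0)) ⊢ ··b··> q3
  q3 = (0 + 0) | (0 + 0) ⊢ ∅
Bisimilarity quotient blocks:
  B0 = {p0, q1}
  B1 = {p1, q2}
  B2 = {p2, q3}
  B3 = {q0}
p0 ∈ B0, q0 ∈ B3 → different blocks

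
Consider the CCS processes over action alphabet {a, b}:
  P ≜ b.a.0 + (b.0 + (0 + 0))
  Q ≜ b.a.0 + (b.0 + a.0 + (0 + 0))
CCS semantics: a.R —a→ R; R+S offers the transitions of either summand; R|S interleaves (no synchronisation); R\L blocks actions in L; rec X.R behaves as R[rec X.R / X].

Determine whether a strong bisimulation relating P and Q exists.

LTS(P): 3 reachable states
  p0 = b.a.0 + (b.0 + (0 + 0)) :: --b--▸ p1, --b--▸ p2
  p1 = 0 :: ·
  p2 = a.0 :: --a--▸ p1
LTS(Q): 3 reachable states
  q0 = b.a.0 + (b.0 + a.0 + (0 + 0)) :: --a--▸ q1, --b--▸ q1, --b--▸ q2
  q1 = 0 :: ·
  q2 = a.0 :: --a--▸ q1
Partition-refinement fixed point:
  B0 = {p0}
  B1 = {p2, q2}
  B2 = {p1, q1}
  B3 = {q0}
p0 ∈ B0, q0 ∈ B3 → different blocks

NO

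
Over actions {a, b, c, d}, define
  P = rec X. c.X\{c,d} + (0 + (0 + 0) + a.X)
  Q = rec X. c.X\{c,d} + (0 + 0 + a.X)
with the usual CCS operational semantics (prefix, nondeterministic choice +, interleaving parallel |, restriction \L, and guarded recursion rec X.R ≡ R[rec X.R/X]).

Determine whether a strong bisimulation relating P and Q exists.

bisimilar

Reachable graph of P (2 states):
  p0 = rec X. c.X\{c,d} + (0 + (0 + 0) + a.X) has moves —a→ p0, —c→ p1
  p1 = (rec X. c.X\{c,d} + (0 + (0 + 0) + a.X))\{c,d} has moves —a→ p1
Reachable graph of Q (2 states):
  q0 = rec X. c.X\{c,d} + (0 + 0 + a.X) has moves —a→ q0, —c→ q1
  q1 = (rec X. c.X\{c,d} + (0 + 0 + a.X))\{c,d} has moves —a→ q1
Partition-refinement fixed point:
  B0 = {p0, q0}
  B1 = {p1, q1}
p0 ∈ B0, q0 ∈ B0 → same block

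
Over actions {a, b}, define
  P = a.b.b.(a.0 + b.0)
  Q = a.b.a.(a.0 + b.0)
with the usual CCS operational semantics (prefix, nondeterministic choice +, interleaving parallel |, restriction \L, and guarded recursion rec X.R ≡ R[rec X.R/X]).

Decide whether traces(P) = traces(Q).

P's transition system — 5 states:
  p0 = a.b.b.(a.0 + b.0) | —a→ p1
  p1 = b.b.(a.0 + b.0) | —b→ p2
  p2 = b.(a.0 + b.0) | —b→ p3
  p3 = a.0 + b.0 | —a→ p4, —b→ p4
  p4 = 0 | deadlocked
Q's transition system — 5 states:
  q0 = a.b.a.(a.0 + b.0) | —a→ q1
  q1 = b.a.(a.0 + b.0) | —b→ q2
  q2 = a.(a.0 + b.0) | —a→ q3
  q3 = a.0 + b.0 | —a→ q4, —b→ q4
  q4 = 0 | deadlocked
Executing abb from P (initial set {p0}):
  step 1 (a): {p1}
  step 2 (b): {p2}
  step 3 (b): {p3}
  ✓ P
Executing abb from Q (initial set {q0}):
  step 1 (a): {q1}
  step 2 (b): {q2}
  step 3 (b): ∅  — Q cannot continue

NO — witness ⟨abb⟩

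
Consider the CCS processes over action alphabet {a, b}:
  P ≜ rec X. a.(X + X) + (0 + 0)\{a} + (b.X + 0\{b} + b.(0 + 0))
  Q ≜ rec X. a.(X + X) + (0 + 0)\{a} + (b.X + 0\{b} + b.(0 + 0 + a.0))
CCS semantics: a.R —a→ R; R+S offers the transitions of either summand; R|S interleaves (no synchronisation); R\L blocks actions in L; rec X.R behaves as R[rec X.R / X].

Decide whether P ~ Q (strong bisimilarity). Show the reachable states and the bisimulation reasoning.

NO

LTS(P): 3 reachable states
  u0 = rec X. a.(X + X) + (0 + 0)\{a} + (b.X + 0\{b} + b.(0 + 0)) → -a-> u1, -b-> u0, -b-> u2
  u1 = (rec X. a.(X + X) + (0 + 0)\{a} + (b.X + 0\{b} + b.(0 + 0))) + (rec X. a.(X + X) + (0 + 0)\{a} + (b.X + 0\{b} + b.(0 + 0))) → -a-> u1, -b-> u0, -b-> u2
  u2 = 0 + 0 → stopped
LTS(Q): 4 reachable states
  v0 = rec X. a.(X + X) + (0 + 0)\{a} + (b.X + 0\{b} + b.(0 + 0 + a.0)) → -a-> v1, -b-> v0, -b-> v2
  v1 = (rec X. a.(X + X) + (0 + 0)\{a} + (b.X + 0\{b} + b.(0 + 0 + a.0))) + (rec X. a.(X + X) + (0 + 0)\{a} + (b.X + 0\{b} + b.(0 + 0 + a.0))) → -a-> v1, -b-> v0, -b-> v2
  v2 = 0 + 0 + a.0 → -a-> v3
  v3 = 0 → stopped
Coarsest stable partition (strong bisimilarity classes):
  B0 = {u0, u1}
  B1 = {u2, v3}
  B2 = {v0, v1}
  B3 = {v2}
u0 ∈ B0, v0 ∈ B2 → different blocks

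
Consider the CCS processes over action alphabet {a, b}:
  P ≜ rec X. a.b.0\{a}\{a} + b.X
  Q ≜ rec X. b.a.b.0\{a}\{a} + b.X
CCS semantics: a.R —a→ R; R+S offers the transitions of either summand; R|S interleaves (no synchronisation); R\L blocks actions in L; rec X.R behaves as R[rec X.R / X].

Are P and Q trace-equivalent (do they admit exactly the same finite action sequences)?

LTS(P): 3 reachable states
  p0 = rec X. a.b.0\{a}\{a} + b.X | —a→ p1, —b→ p0
  p1 = b.0\{a}\{a} | —b→ p2
  p2 = 0\{a}\{a} | (no moves)
LTS(Q): 4 reachable states
  q0 = rec X. b.a.b.0\{a}\{a} + b.X | —b→ q0, —b→ q1
  q1 = a.b.0\{a}\{a} | —a→ q2
  q2 = b.0\{a}\{a} | —b→ q3
  q3 = 0\{a}\{a} | (no moves)
Executing a from P (initial set {p0}):
  step 1 (a): {p1}
  P completes σ.
Executing a from Q (initial set {q0}):
  step 1 (a): ∅ (Q stuck)

traces(P) ≠ traces(Q) — witness ⟨a⟩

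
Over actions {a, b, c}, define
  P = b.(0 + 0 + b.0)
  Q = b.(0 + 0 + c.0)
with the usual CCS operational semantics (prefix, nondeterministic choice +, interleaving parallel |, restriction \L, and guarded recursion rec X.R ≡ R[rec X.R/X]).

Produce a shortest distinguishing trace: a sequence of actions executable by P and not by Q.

P's transition system — 3 states:
  p0 = b.(0 + 0 + b.0) ⊢ --b--▸ p1
  p1 = 0 + 0 + b.0 ⊢ --b--▸ p2
  p2 = 0 ⊢ deadlocked
Q's transition system — 3 states:
  q0 = b.(0 + 0 + c.0) ⊢ --b--▸ q1
  q1 = 0 + 0 + c.0 ⊢ --c--▸ q2
  q2 = 0 ⊢ deadlocked
Run σ = ⟨bb⟩ on P: start {p0}
  step 1 (b): {p1}
  step 2 (b): {p2}
  P completes σ.
Run σ = ⟨bb⟩ on Q: start {q0}
  step 1 (b): {q1}
  step 2 (b): ∅  — Q cannot continue

bb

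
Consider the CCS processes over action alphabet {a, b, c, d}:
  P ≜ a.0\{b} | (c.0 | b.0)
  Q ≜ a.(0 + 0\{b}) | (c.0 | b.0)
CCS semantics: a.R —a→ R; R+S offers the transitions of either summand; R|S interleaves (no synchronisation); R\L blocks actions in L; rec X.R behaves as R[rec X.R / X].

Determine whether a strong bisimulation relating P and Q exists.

Reachable graph of P (8 states):
  s0 = a.0\{b} | (c.0 | b.0) | --a--▸ s1, --b--▸ s2, --c--▸ s3
  s1 = 0\{b} | (c.0 | b.0) | --b--▸ s4, --c--▸ s5
  s2 = a.0\{b} | (c.0 | 0) | --a--▸ s4, --c--▸ s6
  s3 = a.0\{b} | (0 | b.0) | --a--▸ s5, --b--▸ s6
  s4 = 0\{b} | (c.0 | 0) | --c--▸ s7
  s5 = 0\{b} | (0 | b.0) | --b--▸ s7
  s6 = a.0\{b} | (0 | 0) | --a--▸ s7
  s7 = 0\{b} | (0 | 0) | deadlocked
Reachable graph of Q (8 states):
  t0 = a.(0 + 0\{b}) | (c.0 | b.0) | --a--▸ t1, --b--▸ t2, --c--▸ t3
  t1 = (0 + 0\{b}) | (c.0 | b.0) | --b--▸ t4, --c--▸ t5
  t2 = a.(0 + 0\{b}) | (c.0 | 0) | --a--▸ t4, --c--▸ t6
  t3 = a.(0 + 0\{b}) | (0 | b.0) | --a--▸ t5, --b--▸ t6
  t4 = (0 + 0\{b}) | (c.0 | 0) | --c--▸ t7
  t5 = (0 + 0\{b}) | (0 | b.0) | --b--▸ t7
  t6 = a.(0 + 0\{b}) | (0 | 0) | --a--▸ t7
  t7 = (0 + 0\{b}) | (0 | 0) | deadlocked
Bisimilarity quotient blocks:
  B0 = {s0, t0}
  B1 = {s1, t1}
  B2 = {s5, t5}
  B3 = {s7, t7}
  B4 = {s4, t4}
  B5 = {s3, t3}
  B6 = {s6, t6}
  B7 = {s2, t2}
s0 ∈ B0, t0 ∈ B0 → same block

P ~ Q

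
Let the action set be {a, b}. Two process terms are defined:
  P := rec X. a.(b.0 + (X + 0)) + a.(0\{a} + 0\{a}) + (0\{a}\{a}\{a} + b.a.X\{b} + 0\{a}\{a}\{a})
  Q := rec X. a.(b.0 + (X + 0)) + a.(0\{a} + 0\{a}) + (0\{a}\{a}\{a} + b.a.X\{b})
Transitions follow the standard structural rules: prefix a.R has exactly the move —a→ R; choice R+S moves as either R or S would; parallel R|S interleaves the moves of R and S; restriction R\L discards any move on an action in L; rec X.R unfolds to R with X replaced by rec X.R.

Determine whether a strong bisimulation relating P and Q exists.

LTS(P): 8 reachable states
  p0 = rec X. a.(b.0 + (X + 0)) + a.(0\{a} + 0\{a}) + (0\{a}\{a}\{a} + b.a.X\{b} + 0\{a}\{a}\{a}) ⊢ --a--▸ p1, --a--▸ p2, --b--▸ p3
  p1 = 0\{a} + 0\{a} ⊢ deadlocked
  p2 = b.0 + ((rec X. a.(b.0 + (X + 0)) + a.(0\{a} + 0\{a}) + (0\{a}\{a}\{a} + b.a.X\{b} + 0\{a}\{a}\{a})) + 0) ⊢ --a--▸ p1, --a--▸ p2, --b--▸ p3, --b--▸ p4
  p3 = a.(rec X. a.(b.0 + (X + 0)) + a.(0\{a} + 0\{a}) + (0\{a}\{a}\{a} + b.a.X\{b} + 0\{a}\{a}\{a}))\{b} ⊢ --a--▸ p5
  p4 = 0 ⊢ deadlocked
  p5 = (rec X. a.(b.0 + (X + 0)) + a.(0\{a} + 0\{a}) + (0\{a}\{a}\{a} + b.a.X\{b} + 0\{a}\{a}\{a}))\{b} ⊢ --a--▸ p6, --a--▸ p7
  p6 = (0\{a} + 0\{a})\{b} ⊢ deadlocked
  p7 = (b.0 + ((rec X. a.(b.0 + (X + 0)) + a.(0\{a} + 0\{a}) + (0\{a}\{a}\{a} + b.a.X\{b} + 0\{a}\{a}\{a})) + 0))\{b} ⊢ --a--▸ p6, --a--▸ p7
LTS(Q): 8 reachable states
  q0 = rec X. a.(b.0 + (X + 0)) + a.(0\{a} + 0\{a}) + (0\{a}\{a}\{a} + b.a.X\{b}) ⊢ --a--▸ q1, --a--▸ q2, --b--▸ q3
  q1 = 0\{a} + 0\{a} ⊢ deadlocked
  q2 = b.0 + ((rec X. a.(b.0 + (X + 0)) + a.(0\{a} + 0\{a}) + (0\{a}\{a}\{a} + b.a.X\{b})) + 0) ⊢ --a--▸ q1, --a--▸ q2, --b--▸ q3, --b--▸ q4
  q3 = a.(rec X. a.(b.0 + (X + 0)) + a.(0\{a} + 0\{a}) + (0\{a}\{a}\{a} + b.a.X\{b}))\{b} ⊢ --a--▸ q5
  q4 = 0 ⊢ deadlocked
  q5 = (rec X. a.(b.0 + (X + 0)) + a.(0\{a} + 0\{a}) + (0\{a}\{a}\{a} + b.a.X\{b}))\{b} ⊢ --a--▸ q6, --a--▸ q7
  q6 = (0\{a} + 0\{a})\{b} ⊢ deadlocked
  q7 = (b.0 + ((rec X. a.(b.0 + (X + 0)) + a.(0\{a} + 0\{a}) + (0\{a}\{a}\{a} + b.a.X\{b})) + 0))\{b} ⊢ --a--▸ q6, --a--▸ q7
Partition-refinement fixed point:
  B0 = {p0, q0}
  B1 = {p2, q2}
  B2 = {p3, q3}
  B3 = {p5, p7, q5, q7}
  B4 = {p1, p4, p6, q1, q4, q6}
p0 ∈ B0, q0 ∈ B0 → same block

P ~ Q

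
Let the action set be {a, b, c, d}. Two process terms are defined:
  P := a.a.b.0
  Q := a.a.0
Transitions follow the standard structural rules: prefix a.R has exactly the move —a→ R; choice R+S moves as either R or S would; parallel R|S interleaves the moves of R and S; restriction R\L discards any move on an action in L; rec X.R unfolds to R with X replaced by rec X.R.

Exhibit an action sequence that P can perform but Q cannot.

aab

Reachable graph of P (4 states):
  s0 = a.a.b.0 | —a→ s1
  s1 = a.b.0 | —a→ s2
  s2 = b.0 | —b→ s3
  s3 = 0 | (no moves)
Reachable graph of Q (3 states):
  t0 = a.a.0 | —a→ t1
  t1 = a.0 | —a→ t2
  t2 = 0 | (no moves)
Executing aab from P (initial set {s0}):
  after a @ step 1: {s1}
  after a @ step 2: {s2}
  after b @ step 3: {s3}
  ✓ P
Executing aab from Q (initial set {t0}):
  after a @ step 1: {t1}
  after a @ step 2: {t2}
  after b @ step 3: no successor for Q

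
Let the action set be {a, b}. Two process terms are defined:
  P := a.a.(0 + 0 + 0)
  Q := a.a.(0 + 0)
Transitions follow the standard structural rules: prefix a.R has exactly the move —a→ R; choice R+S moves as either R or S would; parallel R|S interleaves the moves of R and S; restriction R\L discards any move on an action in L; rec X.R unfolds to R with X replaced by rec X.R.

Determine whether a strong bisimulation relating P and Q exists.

P ~ Q

Reachable graph of P (3 states):
  u0 = a.a.(0 + 0 + 0) :: --a--▸ u1
  u1 = a.(0 + 0 + 0) :: --a--▸ u2
  u2 = 0 + 0 + 0 :: deadlocked
Reachable graph of Q (3 states):
  v0 = a.a.(0 + 0) :: --a--▸ v1
  v1 = a.(0 + 0) :: --a--▸ v2
  v2 = 0 + 0 :: deadlocked
Bisimilarity quotient blocks:
  B0 = {u0, v0}
  B1 = {u1, v1}
  B2 = {u2, v2}
u0 ∈ B0, v0 ∈ B0 → same block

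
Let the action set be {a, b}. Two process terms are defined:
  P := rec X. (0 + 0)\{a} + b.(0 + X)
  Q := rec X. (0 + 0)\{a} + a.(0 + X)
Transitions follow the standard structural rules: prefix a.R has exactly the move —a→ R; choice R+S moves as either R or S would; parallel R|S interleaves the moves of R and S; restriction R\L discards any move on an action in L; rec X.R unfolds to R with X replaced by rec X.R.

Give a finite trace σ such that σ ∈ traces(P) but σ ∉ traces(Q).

b

LTS(P): 2 reachable states
  s0 = rec X. (0 + 0)\{a} + b.(0 + X) → ··b··> s1
  s1 = 0 + (rec X. (0 + 0)\{a} + b.(0 + X)) → ··b··> s1
LTS(Q): 2 reachable states
  t0 = rec X. (0 + 0)\{a} + a.(0 + X) → ··a··> t1
  t1 = 0 + (rec X. (0 + 0)\{a} + a.(0 + X)) → ··a··> t1
Executing b from P (initial set {s0}):
  [1] b ⇒ {s1}
  — P admits the full trace.
Executing b from Q (initial set {t0}):
  [1] b ⇒ ∅ (Q stuck)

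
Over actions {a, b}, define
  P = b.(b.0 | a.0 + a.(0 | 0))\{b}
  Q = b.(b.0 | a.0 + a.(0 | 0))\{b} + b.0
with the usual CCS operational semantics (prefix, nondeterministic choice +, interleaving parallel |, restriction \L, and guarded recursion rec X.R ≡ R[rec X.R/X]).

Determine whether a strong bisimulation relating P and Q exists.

LTS(P): 4 reachable states
  u0 = b.(b.0 | a.0 + a.(0 | 0))\{b} ⊢ =b=> u1
  u1 = (b.0 | a.0 + a.(0 | 0))\{b} ⊢ =a=> u2, =a=> u3
  u2 = (0 | 0)\{b} ⊢ ∅
  u3 = (b.0 | 0)\{b} ⊢ ∅
LTS(Q): 5 reachable states
  v0 = b.(b.0 | a.0 + a.(0 | 0))\{b} + b.0 ⊢ =b=> v1, =b=> v2
  v1 = (b.0 | a.0 + a.(0 | 0))\{b} ⊢ =a=> v3, =a=> v4
  v2 = 0 ⊢ ∅
  v3 = (0 | 0)\{b} ⊢ ∅
  v4 = (b.0 | 0)\{b} ⊢ ∅
Coarsest stable partition (strong bisimilarity classes):
  B0 = {u0}
  B1 = {u1, v1}
  B2 = {u2, u3, v2, v3, v4}
  B3 = {v0}
u0 ∈ B0, v0 ∈ B3 → different blocks

P ≁ Q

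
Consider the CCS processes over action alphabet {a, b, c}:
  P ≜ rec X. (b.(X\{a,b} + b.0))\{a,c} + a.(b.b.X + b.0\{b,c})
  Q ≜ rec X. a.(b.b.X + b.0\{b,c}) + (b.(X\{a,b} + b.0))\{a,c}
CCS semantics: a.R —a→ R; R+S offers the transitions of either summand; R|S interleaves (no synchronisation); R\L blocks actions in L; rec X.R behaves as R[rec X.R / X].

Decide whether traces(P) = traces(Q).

traces(P) = traces(Q)

Reachable graph of P (6 states):
  u0 = rec X. (b.(X\{a,b} + b.0))\{a,c} + a.(b.b.X + b.0\{b,c}) :: =a=> u1, =b=> u2
  u1 = b.b.(rec X. (b.(X\{a,b} + b.0))\{a,c} + a.(b.b.X + b.0\{b,c})) + b.0\{b,c} :: =b=> u3, =b=> u4
  u2 = ((rec X. (b.(X\{a,b} + b.0))\{a,c} + a.(b.b.X + b.0\{b,c}))\{a,b} + b.0)\{a,c} :: =b=> u5
  u3 = 0\{b,c} :: deadlocked
  u4 = b.(rec X. (b.(X\{a,b} + b.0))\{a,c} + a.(b.b.X + b.0\{b,c})) :: =b=> u0
  u5 = 0\{a,c} :: deadlocked
Reachable graph of Q (6 states):
  v0 = rec X. a.(b.b.X + b.0\{b,c}) + (b.(X\{a,b} + b.0))\{a,c} :: =a=> v1, =b=> v2
  v1 = b.b.(rec X. a.(b.b.X + b.0\{b,c}) + (b.(X\{a,b} + b.0))\{a,c}) + b.0\{b,c} :: =b=> v3, =b=> v4
  v2 = ((rec X. a.(b.b.X + b.0\{b,c}) + (b.(X\{a,b} + b.0))\{a,c})\{a,b} + b.0)\{a,c} :: =b=> v5
  v3 = 0\{b,c} :: deadlocked
  v4 = b.(rec X. a.(b.b.X + b.0\{b,c}) + (b.(X\{a,b} + b.0))\{a,c}) :: =b=> v0
  v5 = 0\{a,c} :: deadlocked
Partition-refinement fixed point:
  B0 = {u0, v0}
  B1 = {u1, v1}
  B2 = {u3, u5, v3, v5}
  B3 = {u4, v4}
  B4 = {u2, v2}
u0 ∈ B0, v0 ∈ B0 → same block
Bisimilar ⇒ trace-equivalent.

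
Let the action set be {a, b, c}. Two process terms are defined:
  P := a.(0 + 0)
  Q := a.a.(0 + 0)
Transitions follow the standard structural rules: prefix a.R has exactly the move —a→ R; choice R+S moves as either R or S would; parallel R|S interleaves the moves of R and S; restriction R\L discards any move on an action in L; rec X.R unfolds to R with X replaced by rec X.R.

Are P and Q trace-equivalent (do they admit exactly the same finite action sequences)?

P's transition system — 2 states:
  s0 = a.(0 + 0) :: =a=> s1
  s1 = 0 + 0 :: ·
Q's transition system — 3 states:
  t0 = a.a.(0 + 0) :: =a=> t1
  t1 = a.(0 + 0) :: =a=> t2
  t2 = 0 + 0 :: ·
Executing aa from Q (initial set {t0}):
  step 1 (a): {t1}
  step 2 (a): {t2}
  — Q admits the full trace.
Executing aa from P (initial set {s0}):
  step 1 (a): {s1}
  step 2 (a): no successor for P

NO — witness ⟨aa⟩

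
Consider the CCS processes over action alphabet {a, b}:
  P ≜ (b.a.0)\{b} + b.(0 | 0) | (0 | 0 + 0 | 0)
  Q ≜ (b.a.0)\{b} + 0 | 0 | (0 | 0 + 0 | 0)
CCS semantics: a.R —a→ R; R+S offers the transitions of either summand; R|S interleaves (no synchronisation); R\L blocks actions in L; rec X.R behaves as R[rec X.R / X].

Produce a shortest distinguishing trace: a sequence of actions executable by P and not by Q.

b

P's transition system — 2 states:
  u0 = (b.a.0)\{b} + b.(0 | 0) | (0 | 0 + 0 | 0) has moves -b-> u1
  u1 = 0 | 0 | (0 | 0 + 0 | 0) has moves ∅
Q's transition system — 1 states:
  v0 = (b.a.0)\{b} + 0 | 0 | (0 | 0 + 0 | 0) has moves ∅
Trace ⟨b⟩ through P, begin at {u0}:
  [1] b ⇒ {u1}
  P completes σ.
Trace ⟨b⟩ through Q, begin at {v0}:
  [1] b ⇒ ∅  — Q cannot continue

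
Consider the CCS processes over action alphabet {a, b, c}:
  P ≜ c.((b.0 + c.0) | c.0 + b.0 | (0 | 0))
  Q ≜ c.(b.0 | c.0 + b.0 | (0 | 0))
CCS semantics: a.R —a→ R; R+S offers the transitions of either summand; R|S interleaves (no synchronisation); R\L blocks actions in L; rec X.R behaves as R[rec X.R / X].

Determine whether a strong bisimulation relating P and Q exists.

LTS(P): 6 reachable states
  u0 = c.((b.0 + c.0) | c.0 + b.0 | (0 | 0)) → -c-> u1
  u1 = (b.0 + c.0) | c.0 + b.0 | (0 | 0) → -b-> u2, -b-> u3, -c-> u3, -c-> u4
  u2 = 0 | (0 | 0) → (no moves)
  u3 = 0 | c.0 → -c-> u5
  u4 = (b.0 + c.0) | 0 → -b-> u5, -c-> u5
  u5 = 0 | 0 → (no moves)
LTS(Q): 6 reachable states
  v0 = c.(b.0 | c.0 + b.0 | (0 | 0)) → -c-> v1
  v1 = b.0 | c.0 + b.0 | (0 | 0) → -b-> v2, -b-> v3, -c-> v4
  v2 = 0 | (0 | 0) → (no moves)
  v3 = 0 | c.0 → -c-> v5
  v4 = b.0 | 0 → -b-> v5
  v5 = 0 | 0 → (no moves)
Partition-refinement fixed point:
  B0 = {u0}
  B1 = {u1}
  B2 = {u2, u5, v2, v5}
  B3 = {u3, v3}
  B4 = {u4}
  B5 = {v0}
  B6 = {v1}
  B7 = {v4}
u0 ∈ B0, v0 ∈ B5 → different blocks

P ≁ Q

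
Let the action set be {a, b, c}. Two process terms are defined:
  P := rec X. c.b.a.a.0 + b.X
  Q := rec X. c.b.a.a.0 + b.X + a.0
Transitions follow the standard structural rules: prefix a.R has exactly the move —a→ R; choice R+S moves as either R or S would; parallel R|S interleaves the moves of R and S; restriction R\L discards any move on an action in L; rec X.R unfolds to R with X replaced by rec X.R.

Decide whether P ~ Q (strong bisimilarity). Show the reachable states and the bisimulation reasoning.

NO

P's transition system — 5 states:
  p0 = rec X. c.b.a.a.0 + b.X :: ··b··> p0, ··c··> p1
  p1 = b.a.a.0 :: ··b··> p2
  p2 = a.a.0 :: ··a··> p3
  p3 = a.0 :: ··a··> p4
  p4 = 0 :: ∅
Q's transition system — 5 states:
  q0 = rec X. c.b.a.a.0 + b.X + a.0 :: ··a··> q1, ··b··> q0, ··c··> q2
  q1 = 0 :: ∅
  q2 = b.a.a.0 :: ··b··> q3
  q3 = a.a.0 :: ··a··> q4
  q4 = a.0 :: ··a··> q1
Bisimilarity quotient blocks:
  B0 = {p0}
  B1 = {p1, q2}
  B2 = {p2, q3}
  B3 = {p3, q4}
  B4 = {p4, q1}
  B5 = {q0}
p0 ∈ B0, q0 ∈ B5 → different blocks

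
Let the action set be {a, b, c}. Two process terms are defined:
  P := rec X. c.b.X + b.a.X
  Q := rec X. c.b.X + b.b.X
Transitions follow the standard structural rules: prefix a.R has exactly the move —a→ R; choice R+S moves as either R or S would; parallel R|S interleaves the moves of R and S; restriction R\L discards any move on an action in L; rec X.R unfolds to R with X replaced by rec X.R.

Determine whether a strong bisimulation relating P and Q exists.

LTS(P): 3 reachable states
  s0 = rec X. c.b.X + b.a.X ⊢ =b=> s1, =c=> s2
  s1 = a.(rec X. c.b.X + b.a.X) ⊢ =a=> s0
  s2 = b.(rec X. c.b.X + b.a.X) ⊢ =b=> s0
LTS(Q): 2 reachable states
  t0 = rec X. c.b.X + b.b.X ⊢ =b=> t1, =c=> t1
  t1 = b.(rec X. c.b.X + b.b.X) ⊢ =b=> t0
Coarsest stable partition (strong bisimilarity classes):
  B0 = {s0}
  B1 = {s2}
  B2 = {s1}
  B3 = {t0}
  B4 = {t1}
s0 ∈ B0, t0 ∈ B3 → different blocks

not bisimilar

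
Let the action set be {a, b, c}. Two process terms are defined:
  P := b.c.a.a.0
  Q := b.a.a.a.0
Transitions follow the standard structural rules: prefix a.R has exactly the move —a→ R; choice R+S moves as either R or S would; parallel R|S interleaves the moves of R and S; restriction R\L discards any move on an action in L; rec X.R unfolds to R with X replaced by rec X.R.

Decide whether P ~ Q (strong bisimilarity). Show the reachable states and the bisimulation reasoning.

not bisimilar

P's transition system — 5 states:
  p0 = b.c.a.a.0 has moves --b--▸ p1
  p1 = c.a.a.0 has moves --c--▸ p2
  p2 = a.a.0 has moves --a--▸ p3
  p3 = a.0 has moves --a--▸ p4
  p4 = 0 has moves deadlocked
Q's transition system — 5 states:
  q0 = b.a.a.a.0 has moves --b--▸ q1
  q1 = a.a.a.0 has moves --a--▸ q2
  q2 = a.a.0 has moves --a--▸ q3
  q3 = a.0 has moves --a--▸ q4
  q4 = 0 has moves deadlocked
Bisimilarity quotient blocks:
  B0 = {p0}
  B1 = {p1}
  B2 = {p2, q2}
  B3 = {p3, q3}
  B4 = {p4, q4}
  B5 = {q0}
  B6 = {q1}
p0 ∈ B0, q0 ∈ B5 → different blocks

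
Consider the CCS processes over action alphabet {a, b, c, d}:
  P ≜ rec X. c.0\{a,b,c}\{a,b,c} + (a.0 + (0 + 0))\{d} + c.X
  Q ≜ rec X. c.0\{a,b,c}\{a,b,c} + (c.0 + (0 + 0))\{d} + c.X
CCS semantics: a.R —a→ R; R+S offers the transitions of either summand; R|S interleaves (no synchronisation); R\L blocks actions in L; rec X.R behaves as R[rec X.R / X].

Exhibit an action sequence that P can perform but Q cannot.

a

Reachable graph of P (3 states):
  p0 = rec X. c.0\{a,b,c}\{a,b,c} + (a.0 + (0 + 0))\{d} + c.X has moves --a--▸ p1, --c--▸ p0, --c--▸ p2
  p1 = 0\{d} has moves (no moves)
  p2 = 0\{a,b,c}\{a,b,c} has moves (no moves)
Reachable graph of Q (3 states):
  q0 = rec X. c.0\{a,b,c}\{a,b,c} + (c.0 + (0 + 0))\{d} + c.X has moves --c--▸ q0, --c--▸ q1, --c--▸ q2
  q1 = 0\{a,b,c}\{a,b,c} has moves (no moves)
  q2 = 0\{d} has moves (no moves)
Trace ⟨a⟩ through P, begin at {p0}:
  step 1 (a): {p1}
  — P admits the full trace.
Trace ⟨a⟩ through Q, begin at {q0}:
  step 1 (a): no successor for Q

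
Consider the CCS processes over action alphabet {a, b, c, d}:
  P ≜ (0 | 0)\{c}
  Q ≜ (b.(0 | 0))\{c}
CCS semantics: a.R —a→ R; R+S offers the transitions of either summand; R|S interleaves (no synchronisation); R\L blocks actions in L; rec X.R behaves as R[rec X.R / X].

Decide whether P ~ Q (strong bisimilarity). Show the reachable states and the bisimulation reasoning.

not bisimilar

LTS(P): 1 reachable states
  p0 = (0 | 0)\{c} has moves ·
LTS(Q): 2 reachable states
  q0 = (b.(0 | 0))\{c} has moves -b-> q1
  q1 = (0 | 0)\{c} has moves ·
Coarsest stable partition (strong bisimilarity classes):
  B0 = {p0, q1}
  B1 = {q0}
p0 ∈ B0, q0 ∈ B1 → different blocks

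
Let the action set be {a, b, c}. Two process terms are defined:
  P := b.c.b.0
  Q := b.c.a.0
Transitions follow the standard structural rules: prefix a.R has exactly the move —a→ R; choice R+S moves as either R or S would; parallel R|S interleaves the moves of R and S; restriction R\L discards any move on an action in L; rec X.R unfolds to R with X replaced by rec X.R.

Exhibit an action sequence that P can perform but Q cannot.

bcb

Reachable graph of P (4 states):
  m0 = b.c.b.0 | =b=> m1
  m1 = c.b.0 | =c=> m2
  m2 = b.0 | =b=> m3
  m3 = 0 | stopped
Reachable graph of Q (4 states):
  n0 = b.c.a.0 | =b=> n1
  n1 = c.a.0 | =c=> n2
  n2 = a.0 | =a=> n3
  n3 = 0 | stopped
Trace ⟨bcb⟩ through P, begin at {m0}:
  step 1 (b): {m1}
  step 2 (c): {m2}
  step 3 (b): {m3}
  P completes σ.
Trace ⟨bcb⟩ through Q, begin at {n0}:
  step 1 (b): {n1}
  step 2 (c): {n2}
  step 3 (b): no successor for Q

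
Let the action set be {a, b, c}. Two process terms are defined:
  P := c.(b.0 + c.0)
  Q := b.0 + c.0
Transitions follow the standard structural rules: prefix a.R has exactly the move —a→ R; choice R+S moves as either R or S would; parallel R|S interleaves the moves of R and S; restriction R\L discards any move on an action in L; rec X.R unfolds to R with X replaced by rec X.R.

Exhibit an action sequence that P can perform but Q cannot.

cb

Reachable graph of P (3 states):
  s0 = c.(b.0 + c.0) ⊢ --c--▸ s1
  s1 = b.0 + c.0 ⊢ --b--▸ s2, --c--▸ s2
  s2 = 0 ⊢ ·
Reachable graph of Q (2 states):
  t0 = b.0 + c.0 ⊢ --b--▸ t1, --c--▸ t1
  t1 = 0 ⊢ ·
Trace ⟨cb⟩ through P, begin at {s0}:
  step 1 (c): {s1}
  step 2 (b): {s2}
  — P admits the full trace.
Trace ⟨cb⟩ through Q, begin at {t0}:
  step 1 (c): {t1}
  step 2 (b): ∅ (Q stuck)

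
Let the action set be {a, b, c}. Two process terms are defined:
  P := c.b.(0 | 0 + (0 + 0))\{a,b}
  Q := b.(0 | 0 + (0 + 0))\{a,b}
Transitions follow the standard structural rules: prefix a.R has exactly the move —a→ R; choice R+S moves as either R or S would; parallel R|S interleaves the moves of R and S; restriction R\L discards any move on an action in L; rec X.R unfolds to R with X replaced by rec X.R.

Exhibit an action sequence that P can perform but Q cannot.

c

LTS(P): 3 reachable states
  s0 = c.b.(0 | 0 + (0 + 0))\{a,b} has moves =c=> s1
  s1 = b.(0 | 0 + (0 + 0))\{a,b} has moves =b=> s2
  s2 = (0 | 0 + (0 + 0))\{a,b} has moves ∅
LTS(Q): 2 reachable states
  t0 = b.(0 | 0 + (0 + 0))\{a,b} has moves =b=> t1
  t1 = (0 | 0 + (0 + 0))\{a,b} has moves ∅
Executing c from P (initial set {s0}):
  after c @ step 1: {s1}
  — P admits the full trace.
Executing c from Q (initial set {t0}):
  after c @ step 1: ∅ (Q stuck)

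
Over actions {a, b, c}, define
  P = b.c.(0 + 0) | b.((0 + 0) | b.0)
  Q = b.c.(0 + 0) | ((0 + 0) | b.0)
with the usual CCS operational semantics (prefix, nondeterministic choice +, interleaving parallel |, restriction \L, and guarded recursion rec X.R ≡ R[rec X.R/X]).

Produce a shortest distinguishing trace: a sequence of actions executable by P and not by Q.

bbb

P's transition system — 9 states:
  s0 = b.c.(0 + 0) | b.((0 + 0) | b.0) :: ··b··> s1, ··b··> s2
  s1 = b.c.(0 + 0) | ((0 + 0) | b.0) :: ··b··> s3, ··b··> s4
  s2 = c.(0 + 0) | b.((0 + 0) | b.0) :: ··b··> s4, ··c··> s5
  s3 = b.c.(0 + 0) | ((0 + 0) | 0) :: ··b··> s6
  s4 = c.(0 + 0) | ((0 + 0) | b.0) :: ··b··> s6, ··c··> s7
  s5 = (0 + 0) | b.((0 + 0) | b.0) :: ··b··> s7
  s6 = c.(0 + 0) | ((0 + 0) | 0) :: ··c··> s8
  s7 = (0 + 0) | ((0 + 0) | b.0) :: ··b··> s8
  s8 = (0 + 0) | ((0 + 0) | 0) :: ·
Q's transition system — 6 states:
  t0 = b.c.(0 + 0) | ((0 + 0) | b.0) :: ··b··> t1, ··b··> t2
  t1 = b.c.(0 + 0) | ((0 + 0) | 0) :: ··b··> t3
  t2 = c.(0 + 0) | ((0 + 0) | b.0) :: ··b··> t3, ··c··> t4
  t3 = c.(0 + 0) | ((0 + 0) | 0) :: ··c··> t5
  t4 = (0 + 0) | ((0 + 0) | b.0) :: ··b··> t5
  t5 = (0 + 0) | ((0 + 0) | 0) :: ·
Trace ⟨bbb⟩ through P, begin at {s0}:
  after b @ step 1: {s1, s2}
  after b @ step 2: {s3, s4}
  after b @ step 3: {s6}
  ✓ P
Trace ⟨bbb⟩ through Q, begin at {t0}:
  after b @ step 1: {t1, t2}
  after b @ step 2: {t3}
  after b @ step 3: ∅ (Q stuck)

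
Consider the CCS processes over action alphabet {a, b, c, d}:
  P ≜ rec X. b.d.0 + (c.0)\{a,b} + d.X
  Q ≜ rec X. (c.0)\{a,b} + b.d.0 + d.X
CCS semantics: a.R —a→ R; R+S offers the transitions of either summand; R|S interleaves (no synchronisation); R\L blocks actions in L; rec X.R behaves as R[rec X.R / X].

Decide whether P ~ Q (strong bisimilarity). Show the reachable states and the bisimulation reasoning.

YES

Reachable graph of P (4 states):
  p0 = rec X. b.d.0 + (c.0)\{a,b} + d.X ⊢ =b=> p1, =c=> p2, =d=> p0
  p1 = d.0 ⊢ =d=> p3
  p2 = 0\{a,b} ⊢ ∅
  p3 = 0 ⊢ ∅
Reachable graph of Q (4 states):
  q0 = rec X. (c.0)\{a,b} + b.d.0 + d.X ⊢ =b=> q1, =c=> q2, =d=> q0
  q1 = d.0 ⊢ =d=> q3
  q2 = 0\{a,b} ⊢ ∅
  q3 = 0 ⊢ ∅
Bisimilarity quotient blocks:
  B0 = {p0, q0}
  B1 = {p2, p3, q2, q3}
  B2 = {p1, q1}
p0 ∈ B0, q0 ∈ B0 → same block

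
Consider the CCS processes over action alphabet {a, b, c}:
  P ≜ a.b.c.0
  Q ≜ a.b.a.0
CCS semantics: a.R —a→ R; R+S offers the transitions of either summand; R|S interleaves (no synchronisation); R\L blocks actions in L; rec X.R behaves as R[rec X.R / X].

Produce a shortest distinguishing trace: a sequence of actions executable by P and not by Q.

abc

Reachable graph of P (4 states):
  p0 = a.b.c.0 | —a→ p1
  p1 = b.c.0 | —b→ p2
  p2 = c.0 | —c→ p3
  p3 = 0 | (no moves)
Reachable graph of Q (4 states):
  q0 = a.b.a.0 | —a→ q1
  q1 = b.a.0 | —b→ q2
  q2 = a.0 | —a→ q3
  q3 = 0 | (no moves)
Trace ⟨abc⟩ through P, begin at {p0}:
  [1] a ⇒ {p1}
  [2] b ⇒ {p2}
  [3] c ⇒ {p3}
  ✓ P
Trace ⟨abc⟩ through Q, begin at {q0}:
  [1] a ⇒ {q1}
  [2] b ⇒ {q2}
  [3] c ⇒ ∅  — Q cannot continue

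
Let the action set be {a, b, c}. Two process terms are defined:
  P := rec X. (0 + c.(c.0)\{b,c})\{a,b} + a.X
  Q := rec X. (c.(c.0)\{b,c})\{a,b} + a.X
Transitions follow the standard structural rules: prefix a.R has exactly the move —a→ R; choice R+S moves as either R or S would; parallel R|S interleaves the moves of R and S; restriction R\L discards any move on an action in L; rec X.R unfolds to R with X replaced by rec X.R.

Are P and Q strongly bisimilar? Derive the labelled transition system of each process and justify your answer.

LTS(P): 2 reachable states
  m0 = rec X. (0 + c.(c.0)\{b,c})\{a,b} + a.X :: —a→ m0, —c→ m1
  m1 = (c.0)\{b,c}\{a,b} :: deadlocked
LTS(Q): 2 reachable states
  n0 = rec X. (c.(c.0)\{b,c})\{a,b} + a.X :: —a→ n0, —c→ n1
  n1 = (c.0)\{b,c}\{a,b} :: deadlocked
Partition-refinement fixed point:
  B0 = {m0, n0}
  B1 = {m1, n1}
m0 ∈ B0, n0 ∈ B0 → same block

YES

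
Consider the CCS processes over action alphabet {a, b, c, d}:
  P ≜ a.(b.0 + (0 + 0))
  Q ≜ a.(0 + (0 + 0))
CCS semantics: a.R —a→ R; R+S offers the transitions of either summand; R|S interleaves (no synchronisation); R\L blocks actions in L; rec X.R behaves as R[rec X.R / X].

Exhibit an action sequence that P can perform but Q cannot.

ab

P's transition system — 3 states:
  p0 = a.(b.0 + (0 + 0)) → =a=> p1
  p1 = b.0 + (0 + 0) → =b=> p2
  p2 = 0 → ·
Q's transition system — 2 states:
  q0 = a.(0 + (0 + 0)) → =a=> q1
  q1 = 0 + (0 + 0) → ·
Executing ab from P (initial set {p0}):
  [1] a ⇒ {p1}
  [2] b ⇒ {p2}
  — P admits the full trace.
Executing ab from Q (initial set {q0}):
  [1] a ⇒ {q1}
  [2] b ⇒ ∅ (Q stuck)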